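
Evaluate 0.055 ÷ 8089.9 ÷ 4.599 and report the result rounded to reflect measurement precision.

1.5 × 10^-6

0.055 ÷ 8089.9 ÷ 4.599 = 0.000001478278044…
Multiplication/division keeps the fewest significant figures: 0.055 → 2 s.f., 8089.9 → 5 s.f., 4.599 → 4 s.f.; limit is 2.
Rounded to 2 significant figures: 1.5 × 10^-6.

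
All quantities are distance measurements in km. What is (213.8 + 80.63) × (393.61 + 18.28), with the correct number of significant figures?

1.213 × 10⁵ km²

213.8 + 80.63 = 294.43, limited to 1 d.p. → 4 s.f.; 393.61 + 18.28 = 411.89, limited to 2 d.p. → 5 s.f.
Carrying full precision, 294.43 × 411.89 = 121272.7727; keep min(4, 5) = 4 s.f.
Rounded to 4 significant figures: 1.213 × 10⁵ km².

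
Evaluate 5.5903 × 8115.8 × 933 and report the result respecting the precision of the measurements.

4.23 × 10^7

5.5903 × 8115.8 × 933 = 42329983.0384…
Multiplication/division keeps the fewest significant figures: 5.5903 → 5 s.f., 8115.8 → 5 s.f., 933 → 3 s.f.; limit is 3.
Rounded to 3 significant figures: 4.23 × 10^7.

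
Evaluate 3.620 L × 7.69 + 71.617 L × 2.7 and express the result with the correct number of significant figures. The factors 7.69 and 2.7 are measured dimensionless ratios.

2.2 × 10² L

3.620 × 7.69 = 27.8378 → 27.8 L (3 s.f., last digit at the 10^-1 place).
71.617 × 2.7 = 193.3659 → 1.9 × 10² L (2 s.f., last digit at the 10^1 place).
Sum: 221.2037 L; keep the coarser place, 10^1.
Result: 2.2 × 10² L.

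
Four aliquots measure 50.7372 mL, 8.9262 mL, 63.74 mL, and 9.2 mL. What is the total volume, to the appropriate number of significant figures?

50.7372 mL + 8.9262 mL + 63.74 mL + 9.2 mL = 132.6034 mL.
Addition/subtraction keeps the fewest decimal places: 50.7372 → 4 decimal places, 8.9262 → 4 decimal places, 63.74 → 2 decimal places, 9.2 → 1 decimal place; limit is 1.
Rounded to 1 decimal place: 132.6 mL.

132.6 mL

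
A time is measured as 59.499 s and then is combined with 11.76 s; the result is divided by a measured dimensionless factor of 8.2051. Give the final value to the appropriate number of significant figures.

59.499 s + 11.76 s = 71.259 s; the sum is limited to 2 decimal places (4 s.f.).
Carrying full precision, 71.259 ÷ 8.2051 = 8.68472047873… s; 8.2051 has 5 s.f., so the result keeps min(4, 5) = 4 s.f.
Rounded to 4 significant figures: 8.685 s.

8.685 s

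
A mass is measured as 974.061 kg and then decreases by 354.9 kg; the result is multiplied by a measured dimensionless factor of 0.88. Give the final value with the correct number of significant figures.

974.061 kg − 354.9 kg = 619.161 kg; the difference is limited to 1 decimal place (4 s.f.).
Carrying full precision, 619.161 × 0.88 = 544.86168 kg; 0.88 has 2 s.f., so the result keeps min(4, 2) = 2 s.f.
Rounded to 2 significant figures: 5.4 × 10² kg.

5.4 × 10² kg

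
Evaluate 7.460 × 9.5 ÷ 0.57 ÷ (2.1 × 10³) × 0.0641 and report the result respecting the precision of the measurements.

0.0038

7.460 × 9.5 ÷ 0.57 ÷ (2.1 × 10³) × 0.0641 = 0.00379512698413…
Multiplication/division keeps the fewest significant figures: 7.460 → 4 s.f., 9.5 → 2 s.f., 0.57 → 2 s.f., 2.1 × 10³ → 2 s.f., 0.0641 → 3 s.f.; limit is 2.
Rounded to 2 significant figures: 0.0038.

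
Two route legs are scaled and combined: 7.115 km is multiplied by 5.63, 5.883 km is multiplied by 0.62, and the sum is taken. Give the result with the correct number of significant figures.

43.7 km

7.115 × 5.63 = 40.05745 → 40.1 km (3 s.f., last digit at the 10^-1 place).
5.883 × 0.62 = 3.64746 → 3.6 km (2 s.f., last digit at the 10^-1 place).
Sum: 43.70491 km; keep the coarser place, 10^-1.
Result: 43.7 km.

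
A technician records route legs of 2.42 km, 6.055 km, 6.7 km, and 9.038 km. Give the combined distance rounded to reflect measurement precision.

2.42 km + 6.055 km + 6.7 km + 9.038 km = 24.213 km.
Addition/subtraction keeps the fewest decimal places: 2.42 → 2 decimal places, 6.055 → 3 decimal places, 6.7 → 1 decimal place, 9.038 → 3 decimal places; limit is 1.
Rounded to 1 decimal place: 24.2 km.

24.2 km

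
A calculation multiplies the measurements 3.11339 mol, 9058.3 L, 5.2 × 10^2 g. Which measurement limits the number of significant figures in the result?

5.2 × 10^2 g

3.11339 mol → 6 s.f.; 9058.3 L → 5 s.f.; 5.2 × 10^2 g → 2 s.f.
The fewest is 2 significant figures, from 5.2 × 10^2 g.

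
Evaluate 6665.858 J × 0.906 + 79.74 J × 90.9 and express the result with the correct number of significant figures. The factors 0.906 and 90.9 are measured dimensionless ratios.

1.329 × 10^4 J

6665.858 × 0.906 = 6039.267348 → 6.04 × 10^3 J (3 s.f., last digit at the 10^1 place).
79.74 × 90.9 = 7248.366 → 7.25 × 10^3 J (3 s.f., last digit at the 10^1 place).
Sum: 13287.633348 J; keep the coarser place, 10^1.
Result: 1.329 × 10^4 J.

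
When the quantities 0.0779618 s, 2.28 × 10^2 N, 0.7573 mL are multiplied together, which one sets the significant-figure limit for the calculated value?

2.28 × 10^2 N

0.0779618 s → 6 s.f.; 2.28 × 10^2 N → 3 s.f.; 0.7573 mL → 4 s.f.
The fewest is 3 significant figures, from 2.28 × 10^2 N.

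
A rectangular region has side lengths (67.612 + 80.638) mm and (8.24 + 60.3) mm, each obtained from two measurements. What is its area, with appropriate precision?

67.612 + 80.638 = 148.250, limited to 3 d.p. → 6 s.f.; 8.24 + 60.3 = 68.54, limited to 1 d.p. → 3 s.f.
Carrying full precision, 148.250 × 68.54 = 10161.055; keep min(6, 3) = 3 s.f.
Rounded to 3 significant figures: 1.02 × 10⁴ mm².

1.02 × 10⁴ mm²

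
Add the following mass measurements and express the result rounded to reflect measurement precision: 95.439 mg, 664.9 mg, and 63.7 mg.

95.439 mg + 664.9 mg + 63.7 mg = 824.039 mg.
Addition/subtraction keeps the fewest decimal places: 95.439 → 3 decimal places, 664.9 → 1 decimal place, 63.7 → 1 decimal place; limit is 1.
Rounded to 1 decimal place: 824.0 mg.

824.0 mg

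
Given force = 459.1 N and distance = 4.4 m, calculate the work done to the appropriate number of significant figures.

work done = 459.1 N × 4.4 m = 2020.04 J.
459.1 has 4 significant figures; 4.4 has 2.
Division/multiplication keeps the fewest: 2 significant figures.
Rounded: 2.0 × 10^3 J.

2.0 × 10^3 J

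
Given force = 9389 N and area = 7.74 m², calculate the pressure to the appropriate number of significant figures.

1.21 × 10³ Pa

pressure = 9389 N ÷ 7.74 m² = 1213.04909561… Pa.
9389 has 4 significant figures; 7.74 has 3.
Division/multiplication keeps the fewest: 3 significant figures.
Rounded: 1.21 × 10³ Pa.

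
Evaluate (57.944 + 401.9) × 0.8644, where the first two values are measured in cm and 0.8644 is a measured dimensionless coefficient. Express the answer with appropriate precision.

397.5 cm

57.944 cm + 401.9 cm = 459.844 cm; the sum is limited to 1 decimal place (4 s.f.).
Carrying full precision, 459.844 × 0.8644 = 397.4891536 cm; 0.8644 has 4 s.f., so the result keeps min(4, 4) = 4 s.f.
Rounded to 4 significant figures: 397.5 cm.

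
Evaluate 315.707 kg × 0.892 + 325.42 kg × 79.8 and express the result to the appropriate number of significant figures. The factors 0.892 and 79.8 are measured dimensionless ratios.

2.63 × 10⁴ kg

315.707 × 0.892 = 281.610644 → 282 kg (3 s.f., last digit at the 10^0 place).
325.42 × 79.8 = 25968.516 → 2.60 × 10⁴ kg (3 s.f., last digit at the 10^2 place).
Sum: 26250.126644 kg; keep the coarser place, 10^2.
Result: 2.63 × 10⁴ kg.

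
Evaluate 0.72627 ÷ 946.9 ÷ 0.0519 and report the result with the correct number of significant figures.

0.0148

0.72627 ÷ 946.9 ÷ 0.0519 = 0.0147783732374…
Multiplication/division keeps the fewest significant figures: 0.72627 → 5 s.f., 946.9 → 4 s.f., 0.0519 → 3 s.f.; limit is 3.
Rounded to 3 significant figures: 0.0148.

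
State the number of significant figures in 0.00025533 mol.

5

0.00025533: leading zeros are not significant.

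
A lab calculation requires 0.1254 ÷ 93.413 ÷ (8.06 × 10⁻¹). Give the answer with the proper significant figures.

0.00167

0.1254 ÷ 93.413 ÷ (8.06 × 10⁻¹) = 0.00166554041248…
Multiplication/division keeps the fewest significant figures: 0.1254 → 4 s.f., 93.413 → 5 s.f., 8.06 × 10⁻¹ → 3 s.f.; limit is 3.
Rounded to 3 significant figures: 0.00167.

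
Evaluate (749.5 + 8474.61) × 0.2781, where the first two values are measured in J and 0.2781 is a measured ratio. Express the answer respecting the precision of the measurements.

749.5 J + 8474.61 J = 9224.11 J; the sum is limited to 1 decimal place (5 s.f.).
Carrying full precision, 9224.11 × 0.2781 = 2565.224991 J; 0.2781 has 4 s.f., so the result keeps min(5, 4) = 4 s.f.
Rounded to 4 significant figures: 2565 J.

2565 J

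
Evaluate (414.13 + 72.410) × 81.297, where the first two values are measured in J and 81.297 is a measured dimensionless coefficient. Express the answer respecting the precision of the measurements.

39554 J

414.13 J + 72.410 J = 486.540 J; the sum is limited to 2 decimal places (5 s.f.).
Carrying full precision, 486.540 × 81.297 = 39554.24238 J; 81.297 has 5 s.f., so the result keeps min(5, 5) = 5 s.f.
Rounded to 5 significant figures: 39554 J.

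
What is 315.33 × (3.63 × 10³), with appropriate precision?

1.14 × 10⁶

315.33 × (3.63 × 10³) = 1144647.9
Multiplication/division keeps the fewest significant figures: 315.33 → 5 s.f., 3.63 × 10³ → 3 s.f.; limit is 3.
Rounded to 3 significant figures: 1.14 × 10⁶.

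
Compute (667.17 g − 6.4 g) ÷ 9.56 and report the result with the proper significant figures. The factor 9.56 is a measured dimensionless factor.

667.17 g − 6.4 g = 660.77 g; the difference is limited to 1 decimal place (4 s.f.).
Carrying full precision, 660.77 ÷ 9.56 = 69.1182008368… g; 9.56 has 3 s.f., so the result keeps min(4, 3) = 3 s.f.
Rounded to 3 significant figures: 69.1 g.

69.1 g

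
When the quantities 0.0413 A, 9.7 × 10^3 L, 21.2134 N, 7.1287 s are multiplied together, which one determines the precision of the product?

9.7 × 10^3 L

0.0413 A → 3 s.f.; 9.7 × 10^3 L → 2 s.f.; 21.2134 N → 6 s.f.; 7.1287 s → 5 s.f.
The fewest is 2 significant figures, from 9.7 × 10^3 L.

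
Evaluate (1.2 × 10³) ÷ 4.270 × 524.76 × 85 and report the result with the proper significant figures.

1.3 × 10⁷

(1.2 × 10³) ÷ 4.270 × 524.76 × 85 = 12535250.5855…
Multiplication/division keeps the fewest significant figures: 1.2 × 10³ → 2 s.f., 4.270 → 4 s.f., 524.76 → 5 s.f., 85 → 2 s.f.; limit is 2.
Rounded to 2 significant figures: 1.3 × 10⁷.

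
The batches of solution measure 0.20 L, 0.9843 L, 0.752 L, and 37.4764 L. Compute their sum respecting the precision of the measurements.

39.41 L

0.20 L + 0.9843 L + 0.752 L + 37.4764 L = 39.4127 L.
Addition/subtraction keeps the fewest decimal places: 0.20 → 2 decimal places, 0.9843 → 4 decimal places, 0.752 → 3 decimal places, 37.4764 → 4 decimal places; limit is 2.
Rounded to 2 decimal places: 39.41 L.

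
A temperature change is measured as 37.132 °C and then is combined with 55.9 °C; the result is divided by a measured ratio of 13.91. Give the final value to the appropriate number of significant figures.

37.132 °C + 55.9 °C = 93.032 °C; the sum is limited to 1 decimal place (3 s.f.).
Carrying full precision, 93.032 ÷ 13.91 = 6.68813803019… °C; 13.91 has 4 s.f., so the result keeps min(3, 4) = 3 s.f.
Rounded to 3 significant figures: 6.69 °C.

6.69 °C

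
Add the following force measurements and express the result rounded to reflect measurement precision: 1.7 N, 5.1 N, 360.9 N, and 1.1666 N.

1.7 N + 5.1 N + 360.9 N + 1.1666 N = 368.8666 N.
Addition/subtraction keeps the fewest decimal places: 1.7 → 1 decimal place, 5.1 → 1 decimal place, 360.9 → 1 decimal place, 1.1666 → 4 decimal places; limit is 1.
Rounded to 1 decimal place: 368.9 N.

368.9 N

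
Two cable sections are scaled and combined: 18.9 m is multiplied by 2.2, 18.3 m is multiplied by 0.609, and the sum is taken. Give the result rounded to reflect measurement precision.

18.9 × 2.2 = 41.58 → 42 m (2 s.f., last digit at the 10^0 place).
18.3 × 0.609 = 11.1447 → 11.1 m (3 s.f., last digit at the 10^-1 place).
Sum: 52.7247 m; keep the coarser place, 10^0.
Result: 53 m.

53 m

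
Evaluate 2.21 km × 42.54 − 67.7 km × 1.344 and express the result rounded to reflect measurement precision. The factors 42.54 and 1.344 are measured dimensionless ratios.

3.0 km

2.21 × 42.54 = 94.0134 → 94.0 km (3 s.f., last digit at the 10^-1 place).
67.7 × 1.344 = 90.9888 → 91.0 km (3 s.f., last digit at the 10^-1 place).
Difference: 3.0246 km; keep the coarser place, 10^-1.
Result: 3.0 km.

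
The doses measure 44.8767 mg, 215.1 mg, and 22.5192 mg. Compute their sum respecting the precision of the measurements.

44.8767 mg + 215.1 mg + 22.5192 mg = 282.4959 mg.
Addition/subtraction keeps the fewest decimal places: 44.8767 → 4 decimal places, 215.1 → 1 decimal place, 22.5192 → 4 decimal places; limit is 1.
Rounded to 1 decimal place: 282.5 mg.

282.5 mg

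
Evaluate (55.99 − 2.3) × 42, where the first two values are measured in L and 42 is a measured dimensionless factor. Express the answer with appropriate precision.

2.3 × 10³ L

55.99 L − 2.3 L = 53.69 L; the difference is limited to 1 decimal place (3 s.f.).
Carrying full precision, 53.69 × 42 = 2254.98 L; 42 has 2 s.f., so the result keeps min(3, 2) = 2 s.f.
Rounded to 2 significant figures: 2.3 × 10³ L.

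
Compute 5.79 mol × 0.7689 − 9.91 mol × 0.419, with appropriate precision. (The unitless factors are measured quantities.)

5.79 × 0.7689 = 4.451931 → 4.45 mol (3 s.f., last digit at the 10^-2 place).
9.91 × 0.419 = 4.15229 → 4.15 mol (3 s.f., last digit at the 10^-2 place).
Difference: 0.299641 mol; keep the coarser place, 10^-2.
Result: 0.30 mol.

0.30 mol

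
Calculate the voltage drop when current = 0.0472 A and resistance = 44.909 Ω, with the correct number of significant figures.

voltage drop = 0.0472 A × 44.909 Ω = 2.1197048 V.
0.0472 has 3 significant figures; 44.909 has 5.
Division/multiplication keeps the fewest: 3 significant figures.
Rounded: 2.12 V.

2.12 V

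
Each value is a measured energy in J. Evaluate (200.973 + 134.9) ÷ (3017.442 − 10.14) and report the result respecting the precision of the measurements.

200.973 + 134.9 = 335.873, limited to 1 d.p. → 4 s.f.; 3017.442 − 10.14 = 3007.302, limited to 2 d.p. → 6 s.f.
Carrying full precision, 335.873 ÷ 3007.302 = 0.111685823373…; keep min(4, 6) = 4 s.f.
Rounded to 4 significant figures: 0.1117.

0.1117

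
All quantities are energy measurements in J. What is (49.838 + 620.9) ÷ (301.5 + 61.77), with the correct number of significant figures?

1.846

49.838 + 620.9 = 670.738, limited to 1 d.p. → 4 s.f.; 301.5 + 61.77 = 363.27, limited to 1 d.p. → 4 s.f.
Carrying full precision, 670.738 ÷ 363.27 = 1.84638973766…; keep min(4, 4) = 4 s.f.
Rounded to 4 significant figures: 1.846.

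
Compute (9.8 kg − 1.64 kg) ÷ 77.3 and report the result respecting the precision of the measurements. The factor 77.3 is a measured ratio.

0.11 kg

9.8 kg − 1.64 kg = 8.16 kg; the difference is limited to 1 decimal place (2 s.f.).
Carrying full precision, 8.16 ÷ 77.3 = 0.105562742561… kg; 77.3 has 3 s.f., so the result keeps min(2, 3) = 2 s.f.
Rounded to 2 significant figures: 0.11 kg.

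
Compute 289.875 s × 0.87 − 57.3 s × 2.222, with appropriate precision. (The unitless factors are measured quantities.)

1.2 × 10^2 s

289.875 × 0.87 = 252.19125 → 2.5 × 10^2 s (2 s.f., last digit at the 10^1 place).
57.3 × 2.222 = 127.3206 → 127 s (3 s.f., last digit at the 10^0 place).
Difference: 124.87065 s; keep the coarser place, 10^1.
Result: 1.2 × 10^2 s.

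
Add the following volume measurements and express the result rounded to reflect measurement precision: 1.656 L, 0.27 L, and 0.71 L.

1.656 L + 0.27 L + 0.71 L = 2.636 L.
Addition/subtraction keeps the fewest decimal places: 1.656 → 3 decimal places, 0.27 → 2 decimal places, 0.71 → 2 decimal places; limit is 2.
Rounded to 2 decimal places: 2.64 L.

2.64 L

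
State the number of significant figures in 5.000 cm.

5.000: trailing zeros after a decimal point are significant.

4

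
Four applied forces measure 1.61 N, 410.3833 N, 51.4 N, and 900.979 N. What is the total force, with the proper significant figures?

1.61 N + 410.3833 N + 51.4 N + 900.979 N = 1364.3723 N.
Addition/subtraction keeps the fewest decimal places: 1.61 → 2 decimal places, 410.3833 → 4 decimal places, 51.4 → 1 decimal place, 900.979 → 3 decimal places; limit is 1.
Rounded to 1 decimal place: 1364.4 N.

1364.4 N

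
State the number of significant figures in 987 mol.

987: every digit is nonzero and significant.

3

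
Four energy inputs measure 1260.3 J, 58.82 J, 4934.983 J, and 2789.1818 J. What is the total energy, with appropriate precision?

1260.3 J + 58.82 J + 4934.983 J + 2789.1818 J = 9043.2848 J.
Addition/subtraction keeps the fewest decimal places: 1260.3 → 1 decimal place, 58.82 → 2 decimal places, 4934.983 → 3 decimal places, 2789.1818 → 4 decimal places; limit is 1.
Rounded to 1 decimal place: 9043.3 J.

9043.3 J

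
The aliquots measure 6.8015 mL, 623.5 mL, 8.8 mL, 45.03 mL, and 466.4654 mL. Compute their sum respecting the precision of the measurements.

1150.6 mL

6.8015 mL + 623.5 mL + 8.8 mL + 45.03 mL + 466.4654 mL = 1150.5969 mL.
Addition/subtraction keeps the fewest decimal places: 6.8015 → 4 decimal places, 623.5 → 1 decimal place, 8.8 → 1 decimal place, 45.03 → 2 decimal places, 466.4654 → 4 decimal places; limit is 1.
Rounded to 1 decimal place: 1150.6 mL.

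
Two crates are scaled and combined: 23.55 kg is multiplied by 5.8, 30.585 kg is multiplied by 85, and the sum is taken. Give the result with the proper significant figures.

23.55 × 5.8 = 136.59 → 1.4 × 10^2 kg (2 s.f., last digit at the 10^1 place).
30.585 × 85 = 2599.725 → 2.6 × 10^3 kg (2 s.f., last digit at the 10^2 place).
Sum: 2736.315 kg; keep the coarser place, 10^2.
Result: 2.7 × 10^3 kg.

2.7 × 10^3 kg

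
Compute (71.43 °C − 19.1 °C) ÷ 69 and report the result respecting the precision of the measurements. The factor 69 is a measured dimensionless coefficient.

71.43 °C − 19.1 °C = 52.33 °C; the difference is limited to 1 decimal place (3 s.f.).
Carrying full precision, 52.33 ÷ 69 = 0.758405797101… °C; 69 has 2 s.f., so the result keeps min(3, 2) = 2 s.f.
Rounded to 2 significant figures: 0.76 °C.

0.76 °C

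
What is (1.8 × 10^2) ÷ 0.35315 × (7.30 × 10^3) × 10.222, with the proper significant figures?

(1.8 × 10^2) ÷ 0.35315 × (7.30 × 10^3) × 10.222 = 38034002.5485…
Multiplication/division keeps the fewest significant figures: 1.8 × 10^2 → 2 s.f., 0.35315 → 5 s.f., 7.30 × 10^3 → 3 s.f., 10.222 → 5 s.f.; limit is 2.
Rounded to 2 significant figures: 3.8 × 10^7.

3.8 × 10^7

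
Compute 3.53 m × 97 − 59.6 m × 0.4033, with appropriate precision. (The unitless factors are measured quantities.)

3.2 × 10² m

3.53 × 97 = 342.41 → 3.4 × 10² m (2 s.f., last digit at the 10^1 place).
59.6 × 0.4033 = 24.03668 → 24.0 m (3 s.f., last digit at the 10^-1 place).
Difference: 318.37332 m; keep the coarser place, 10^1.
Result: 3.2 × 10² m.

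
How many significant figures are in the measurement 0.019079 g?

5

0.019079: leading zeros are not significant; zeros between nonzero digits are significant.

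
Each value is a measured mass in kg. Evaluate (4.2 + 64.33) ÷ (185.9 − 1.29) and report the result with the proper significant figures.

0.371

4.2 + 64.33 = 68.53, limited to 1 d.p. → 3 s.f.; 185.9 − 1.29 = 184.61, limited to 1 d.p. → 4 s.f.
Carrying full precision, 68.53 ÷ 184.61 = 0.371214993771…; keep min(3, 4) = 3 s.f.
Rounded to 3 significant figures: 0.371.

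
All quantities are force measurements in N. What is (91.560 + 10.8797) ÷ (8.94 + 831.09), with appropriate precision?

0.12195

91.560 + 10.8797 = 102.4397, limited to 3 d.p. → 6 s.f.; 8.94 + 831.09 = 840.03, limited to 2 d.p. → 5 s.f.
Carrying full precision, 102.4397 ÷ 840.03 = 0.121947668536…; keep min(6, 5) = 5 s.f.
Rounded to 5 significant figures: 0.12195.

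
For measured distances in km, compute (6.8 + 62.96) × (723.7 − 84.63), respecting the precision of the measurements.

4.46 × 10^4 km²

6.8 + 62.96 = 69.76, limited to 1 d.p. → 3 s.f.; 723.7 − 84.63 = 639.07, limited to 1 d.p. → 4 s.f.
Carrying full precision, 69.76 × 639.07 = 44581.5232; keep min(3, 4) = 3 s.f.
Rounded to 3 significant figures: 4.46 × 10^4 km².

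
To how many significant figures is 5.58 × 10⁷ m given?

5.58 × 10⁷: in scientific notation every digit of the coefficient is significant.

3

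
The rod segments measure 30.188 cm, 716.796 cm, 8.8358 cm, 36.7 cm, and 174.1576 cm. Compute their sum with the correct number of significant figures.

966.7 cm

30.188 cm + 716.796 cm + 8.8358 cm + 36.7 cm + 174.1576 cm = 966.6774 cm.
Addition/subtraction keeps the fewest decimal places: 30.188 → 3 decimal places, 716.796 → 3 decimal places, 8.8358 → 4 decimal places, 36.7 → 1 decimal place, 174.1576 → 4 decimal places; limit is 1.
Rounded to 1 decimal place: 966.7 cm.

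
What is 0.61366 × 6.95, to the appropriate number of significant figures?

0.61366 × 6.95 = 4.264937
Multiplication/division keeps the fewest significant figures: 0.61366 → 5 s.f., 6.95 → 3 s.f.; limit is 3.
Rounded to 3 significant figures: 4.26.

4.26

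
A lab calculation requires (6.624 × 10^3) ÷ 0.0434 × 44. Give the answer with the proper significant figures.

6.7 × 10^6

(6.624 × 10^3) ÷ 0.0434 × 44 = 6715576.03687…
Multiplication/division keeps the fewest significant figures: 6.624 × 10^3 → 4 s.f., 0.0434 → 3 s.f., 44 → 2 s.f.; limit is 2.
Rounded to 2 significant figures: 6.7 × 10^6.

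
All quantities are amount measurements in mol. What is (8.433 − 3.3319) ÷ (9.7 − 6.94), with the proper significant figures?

8.433 − 3.3319 = 5.1011, limited to 3 d.p. → 4 s.f.; 9.7 − 6.94 = 2.76, limited to 1 d.p. → 2 s.f.
Carrying full precision, 5.1011 ÷ 2.76 = 1.84822463768…; keep min(4, 2) = 2 s.f.
Rounded to 2 significant figures: 1.8.

1.8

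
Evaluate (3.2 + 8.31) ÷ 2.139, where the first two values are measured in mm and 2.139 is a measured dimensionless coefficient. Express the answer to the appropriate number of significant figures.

3.2 mm + 8.31 mm = 11.51 mm; the sum is limited to 1 decimal place (3 s.f.).
Carrying full precision, 11.51 ÷ 2.139 = 5.38101916784… mm; 2.139 has 4 s.f., so the result keeps min(3, 4) = 3 s.f.
Rounded to 3 significant figures: 5.38 mm.

5.38 mm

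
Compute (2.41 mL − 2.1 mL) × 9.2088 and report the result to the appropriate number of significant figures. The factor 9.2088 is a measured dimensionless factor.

3 mL

2.41 mL − 2.1 mL = 0.31 mL; the difference is limited to 1 decimal place (1 s.f.).
Carrying full precision, 0.31 × 9.2088 = 2.854728 mL; 9.2088 has 5 s.f., so the result keeps min(1, 5) = 1 s.f.
Rounded to 1 significant figure: 3 mL.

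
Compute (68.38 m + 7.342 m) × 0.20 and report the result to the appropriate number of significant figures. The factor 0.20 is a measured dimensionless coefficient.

15 m

68.38 m + 7.342 m = 75.722 m; the sum is limited to 2 decimal places (4 s.f.).
Carrying full precision, 75.722 × 0.20 = 15.1444 m; 0.20 has 2 s.f., so the result keeps min(4, 2) = 2 s.f.
Rounded to 2 significant figures: 15 m.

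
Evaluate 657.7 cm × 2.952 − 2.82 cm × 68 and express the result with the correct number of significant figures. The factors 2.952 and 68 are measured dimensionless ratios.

657.7 × 2.952 = 1941.5304 → 1.942 × 10^3 cm (4 s.f., last digit at the 10^0 place).
2.82 × 68 = 191.76 → 1.9 × 10^2 cm (2 s.f., last digit at the 10^1 place).
Difference: 1749.7704 cm; keep the coarser place, 10^1.
Result: 1.75 × 10^3 cm.

1.75 × 10^3 cm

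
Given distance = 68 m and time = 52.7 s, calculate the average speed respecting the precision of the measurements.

1.3 m/s

average speed = 68 m ÷ 52.7 s = 1.29032258065… m/s.
68 has 2 significant figures; 52.7 has 3.
Division/multiplication keeps the fewest: 2 significant figures.
Rounded: 1.3 m/s.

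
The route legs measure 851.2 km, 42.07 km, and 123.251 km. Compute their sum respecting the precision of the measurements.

1016.5 km

851.2 km + 42.07 km + 123.251 km = 1016.521 km.
Addition/subtraction keeps the fewest decimal places: 851.2 → 1 decimal place, 42.07 → 2 decimal places, 123.251 → 3 decimal places; limit is 1.
Rounded to 1 decimal place: 1016.5 km.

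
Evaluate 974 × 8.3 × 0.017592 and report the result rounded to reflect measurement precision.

1.4 × 10^2

974 × 8.3 × 0.017592 = 142.2172464
Multiplication/division keeps the fewest significant figures: 974 → 3 s.f., 8.3 → 2 s.f., 0.017592 → 5 s.f.; limit is 2.
Rounded to 2 significant figures: 1.4 × 10^2.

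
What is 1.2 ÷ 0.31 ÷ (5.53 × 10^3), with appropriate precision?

1.2 ÷ 0.31 ÷ (5.53 × 10^3) = 0.000699994166715…
Multiplication/division keeps the fewest significant figures: 1.2 → 2 s.f., 0.31 → 2 s.f., 5.53 × 10^3 → 3 s.f.; limit is 2.
Rounded to 2 significant figures: 7.0 × 10^-4.

7.0 × 10^-4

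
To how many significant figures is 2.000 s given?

2.000: trailing zeros after a decimal point are significant.

4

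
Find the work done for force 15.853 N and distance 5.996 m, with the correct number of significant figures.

95.05 J

work done = 15.853 N × 5.996 m = 95.054588 J.
15.853 has 5 significant figures; 5.996 has 4.
Division/multiplication keeps the fewest: 4 significant figures.
Rounded: 95.05 J.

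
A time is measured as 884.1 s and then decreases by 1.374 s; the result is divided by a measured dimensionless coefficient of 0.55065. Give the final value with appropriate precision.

884.1 s − 1.374 s = 882.726 s; the difference is limited to 1 decimal place (4 s.f.).
Carrying full precision, 882.726 ÷ 0.55065 = 1603.06183601… s; 0.55065 has 5 s.f., so the result keeps min(4, 5) = 4 s.f.
Rounded to 4 significant figures: 1.603 × 10^3 s.

1.603 × 10^3 s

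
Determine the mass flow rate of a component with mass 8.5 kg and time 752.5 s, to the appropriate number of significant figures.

mass flow rate = 8.5 kg ÷ 752.5 s = 0.0112956810631… kg/s.
8.5 has 2 significant figures; 752.5 has 4.
Division/multiplication keeps the fewest: 2 significant figures.
Rounded: 0.011 kg/s.

0.011 kg/s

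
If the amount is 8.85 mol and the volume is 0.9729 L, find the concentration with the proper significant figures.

9.10 mol/L

concentration = 8.85 mol ÷ 0.9729 L = 9.096515572… mol/L.
8.85 has 3 significant figures; 0.9729 has 4.
Division/multiplication keeps the fewest: 3 significant figures.
Rounded: 9.10 mol/L.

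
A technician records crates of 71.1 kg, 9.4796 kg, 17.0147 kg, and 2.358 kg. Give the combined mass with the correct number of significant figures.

100.0 kg

71.1 kg + 9.4796 kg + 17.0147 kg + 2.358 kg = 99.9523 kg.
Addition/subtraction keeps the fewest decimal places: 71.1 → 1 decimal place, 9.4796 → 4 decimal places, 17.0147 → 4 decimal places, 2.358 → 3 decimal places; limit is 1.
Rounded to 1 decimal place: 100.0 kg.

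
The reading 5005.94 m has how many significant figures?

6

5005.94: zeros between nonzero digits are significant.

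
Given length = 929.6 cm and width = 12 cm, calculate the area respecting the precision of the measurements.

area = 929.6 cm × 12 cm = 11155.2 cm².
929.6 has 4 significant figures; 12 has 2.
Division/multiplication keeps the fewest: 2 significant figures.
Rounded: 1.1 × 10⁴ cm².

1.1 × 10⁴ cm²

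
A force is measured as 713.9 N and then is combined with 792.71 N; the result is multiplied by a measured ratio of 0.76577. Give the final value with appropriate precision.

1153.7 N

713.9 N + 792.71 N = 1506.61 N; the sum is limited to 1 decimal place (5 s.f.).
Carrying full precision, 1506.61 × 0.76577 = 1153.7167397 N; 0.76577 has 5 s.f., so the result keeps min(5, 5) = 5 s.f.
Rounded to 5 significant figures: 1153.7 N.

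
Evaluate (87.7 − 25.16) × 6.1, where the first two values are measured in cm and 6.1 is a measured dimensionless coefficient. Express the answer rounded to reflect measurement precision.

87.7 cm − 25.16 cm = 62.54 cm; the difference is limited to 1 decimal place (3 s.f.).
Carrying full precision, 62.54 × 6.1 = 381.494 cm; 6.1 has 2 s.f., so the result keeps min(3, 2) = 2 s.f.
Rounded to 2 significant figures: 3.8 × 10^2 cm.

3.8 × 10^2 cm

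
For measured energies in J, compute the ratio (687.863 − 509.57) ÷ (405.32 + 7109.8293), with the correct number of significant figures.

687.863 − 509.57 = 178.293, limited to 2 d.p. → 5 s.f.; 405.32 + 7109.8293 = 7515.1493, limited to 2 d.p. → 6 s.f.
Carrying full precision, 178.293 ÷ 7515.1493 = 0.0237244787672…; keep min(5, 6) = 5 s.f.
Rounded to 5 significant figures: 0.023724.

0.023724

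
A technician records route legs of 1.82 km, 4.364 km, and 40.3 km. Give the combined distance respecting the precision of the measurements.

46.5 km

1.82 km + 4.364 km + 40.3 km = 46.484 km.
Addition/subtraction keeps the fewest decimal places: 1.82 → 2 decimal places, 4.364 → 3 decimal places, 40.3 → 1 decimal place; limit is 1.
Rounded to 1 decimal place: 46.5 km.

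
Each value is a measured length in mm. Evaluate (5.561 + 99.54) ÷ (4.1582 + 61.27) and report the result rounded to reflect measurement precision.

5.561 + 99.54 = 105.101, limited to 2 d.p. → 5 s.f.; 4.1582 + 61.27 = 65.4282, limited to 2 d.p. → 4 s.f.
Carrying full precision, 105.101 ÷ 65.4282 = 1.60635628063…; keep min(5, 4) = 4 s.f.
Rounded to 4 significant figures: 1.606.

1.606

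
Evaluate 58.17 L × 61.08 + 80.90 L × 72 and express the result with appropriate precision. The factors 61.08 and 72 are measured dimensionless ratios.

9.4 × 10^3 L

58.17 × 61.08 = 3553.0236 → 3553 L (4 s.f., last digit at the 10^0 place).
80.90 × 72 = 5824.8 → 5.8 × 10^3 L (2 s.f., last digit at the 10^2 place).
Sum: 9377.8236 L; keep the coarser place, 10^2.
Result: 9.4 × 10^3 L.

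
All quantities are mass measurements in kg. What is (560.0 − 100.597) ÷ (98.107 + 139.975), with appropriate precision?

560.0 − 100.597 = 459.403, limited to 1 d.p. → 4 s.f.; 98.107 + 139.975 = 238.082, limited to 3 d.p. → 6 s.f.
Carrying full precision, 459.403 ÷ 238.082 = 1.92959988575…; keep min(4, 6) = 4 s.f.
Rounded to 4 significant figures: 1.930.

1.930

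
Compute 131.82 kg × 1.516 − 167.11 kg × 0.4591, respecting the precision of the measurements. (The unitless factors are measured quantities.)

131.82 × 1.516 = 199.83912 → 199.8 kg (4 s.f., last digit at the 10^-1 place).
167.11 × 0.4591 = 76.720201 → 76.72 kg (4 s.f., last digit at the 10^-2 place).
Difference: 123.118919 kg; keep the coarser place, 10^-1.
Result: 123.1 kg.

123.1 kg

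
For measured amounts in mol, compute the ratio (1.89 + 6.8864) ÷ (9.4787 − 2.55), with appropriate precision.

1.27

1.89 + 6.8864 = 8.7764, limited to 2 d.p. → 3 s.f.; 9.4787 − 2.55 = 6.9287, limited to 2 d.p. → 3 s.f.
Carrying full precision, 8.7764 ÷ 6.9287 = 1.26667340194…; keep min(3, 3) = 3 s.f.
Rounded to 3 significant figures: 1.27.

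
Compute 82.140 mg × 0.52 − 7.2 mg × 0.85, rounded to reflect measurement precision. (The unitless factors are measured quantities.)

82.140 × 0.52 = 42.7128 → 43 mg (2 s.f., last digit at the 10^0 place).
7.2 × 0.85 = 6.12 → 6.1 mg (2 s.f., last digit at the 10^-1 place).
Difference: 36.5928 mg; keep the coarser place, 10^0.
Result: 37 mg.

37 mg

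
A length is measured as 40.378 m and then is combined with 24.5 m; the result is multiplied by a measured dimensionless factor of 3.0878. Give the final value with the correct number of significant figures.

40.378 m + 24.5 m = 64.878 m; the sum is limited to 1 decimal place (3 s.f.).
Carrying full precision, 64.878 × 3.0878 = 200.3302884 m; 3.0878 has 5 s.f., so the result keeps min(3, 5) = 3 s.f.
Rounded to 3 significant figures: 200. m.

200. m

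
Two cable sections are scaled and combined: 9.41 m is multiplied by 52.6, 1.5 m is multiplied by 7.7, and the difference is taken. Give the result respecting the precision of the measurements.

9.41 × 52.6 = 494.966 → 495 m (3 s.f., last digit at the 10^0 place).
1.5 × 7.7 = 11.55 → 12 m (2 s.f., last digit at the 10^0 place).
Difference: 483.416 m; keep the coarser place, 10^0.
Result: 483 m.

483 m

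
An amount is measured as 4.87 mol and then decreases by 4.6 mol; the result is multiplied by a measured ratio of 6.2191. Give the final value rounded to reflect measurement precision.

4.87 mol − 4.6 mol = 0.27 mol; the difference is limited to 1 decimal place (1 s.f.).
Carrying full precision, 0.27 × 6.2191 = 1.679157 mol; 6.2191 has 5 s.f., so the result keeps min(1, 5) = 1 s.f.
Rounded to 1 significant figure: 2 mol.

2 mol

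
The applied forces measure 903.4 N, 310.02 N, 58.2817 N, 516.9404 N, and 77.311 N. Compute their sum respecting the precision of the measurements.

1866.0 N

903.4 N + 310.02 N + 58.2817 N + 516.9404 N + 77.311 N = 1865.9531 N.
Addition/subtraction keeps the fewest decimal places: 903.4 → 1 decimal place, 310.02 → 2 decimal places, 58.2817 → 4 decimal places, 516.9404 → 4 decimal places, 77.311 → 3 decimal places; limit is 1.
Rounded to 1 decimal place: 1866.0 N.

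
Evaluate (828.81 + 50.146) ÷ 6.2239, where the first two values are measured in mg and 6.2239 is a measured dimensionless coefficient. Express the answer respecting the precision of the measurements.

828.81 mg + 50.146 mg = 878.956 mg; the sum is limited to 2 decimal places (5 s.f.).
Carrying full precision, 878.956 ÷ 6.2239 = 141.22270602… mg; 6.2239 has 5 s.f., so the result keeps min(5, 5) = 5 s.f.
Rounded to 5 significant figures: 141.22 mg.

141.22 mg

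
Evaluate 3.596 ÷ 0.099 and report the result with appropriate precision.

3.596 ÷ 0.099 = 36.3232323232…
Multiplication/division keeps the fewest significant figures: 3.596 → 4 s.f., 0.099 → 2 s.f.; limit is 2.
Rounded to 2 significant figures: 36.

36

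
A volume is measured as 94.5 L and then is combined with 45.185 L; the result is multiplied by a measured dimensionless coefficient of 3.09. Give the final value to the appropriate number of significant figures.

432 L

94.5 L + 45.185 L = 139.685 L; the sum is limited to 1 decimal place (4 s.f.).
Carrying full precision, 139.685 × 3.09 = 431.62665 L; 3.09 has 3 s.f., so the result keeps min(4, 3) = 3 s.f.
Rounded to 3 significant figures: 432 L.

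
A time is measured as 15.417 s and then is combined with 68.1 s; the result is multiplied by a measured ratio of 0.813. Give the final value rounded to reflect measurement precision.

67.9 s

15.417 s + 68.1 s = 83.517 s; the sum is limited to 1 decimal place (3 s.f.).
Carrying full precision, 83.517 × 0.813 = 67.899321 s; 0.813 has 3 s.f., so the result keeps min(3, 3) = 3 s.f.
Rounded to 3 significant figures: 67.9 s.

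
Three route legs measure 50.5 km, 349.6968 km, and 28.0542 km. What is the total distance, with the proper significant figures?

428.3 km

50.5 km + 349.6968 km + 28.0542 km = 428.2510 km.
Addition/subtraction keeps the fewest decimal places: 50.5 → 1 decimal place, 349.6968 → 4 decimal places, 28.0542 → 4 decimal places; limit is 1.
Rounded to 1 decimal place: 428.3 km.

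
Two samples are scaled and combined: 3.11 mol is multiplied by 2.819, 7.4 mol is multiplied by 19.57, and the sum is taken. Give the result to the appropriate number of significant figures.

3.11 × 2.819 = 8.76709 → 8.77 mol (3 s.f., last digit at the 10^-2 place).
7.4 × 19.57 = 144.818 → 1.4 × 10^2 mol (2 s.f., last digit at the 10^1 place).
Sum: 153.58509 mol; keep the coarser place, 10^1.
Result: 1.5 × 10^2 mol.

1.5 × 10^2 mol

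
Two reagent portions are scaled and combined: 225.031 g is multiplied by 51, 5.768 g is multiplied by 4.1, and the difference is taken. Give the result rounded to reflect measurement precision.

1.1 × 10⁴ g

225.031 × 51 = 11476.581 → 1.1 × 10⁴ g (2 s.f., last digit at the 10^3 place).
5.768 × 4.1 = 23.6488 → 24 g (2 s.f., last digit at the 10^0 place).
Difference: 11452.9322 g; keep the coarser place, 10^3.
Result: 1.1 × 10⁴ g.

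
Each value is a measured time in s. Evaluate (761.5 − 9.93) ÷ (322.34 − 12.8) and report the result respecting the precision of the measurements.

2.428

761.5 − 9.93 = 751.57, limited to 1 d.p. → 4 s.f.; 322.34 − 12.8 = 309.54, limited to 1 d.p. → 4 s.f.
Carrying full precision, 751.57 ÷ 309.54 = 2.42802222653…; keep min(4, 4) = 4 s.f.
Rounded to 4 significant figures: 2.428.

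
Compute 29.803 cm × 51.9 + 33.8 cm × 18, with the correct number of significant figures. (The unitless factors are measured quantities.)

29.803 × 51.9 = 1546.7757 → 1.55 × 10^3 cm (3 s.f., last digit at the 10^1 place).
33.8 × 18 = 608.4 → 6.1 × 10^2 cm (2 s.f., last digit at the 10^1 place).
Sum: 2155.1757 cm; keep the coarser place, 10^1.
Result: 2.16 × 10^3 cm.

2.16 × 10^3 cm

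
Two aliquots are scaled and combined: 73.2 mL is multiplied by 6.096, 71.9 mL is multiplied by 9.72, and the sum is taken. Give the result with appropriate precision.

1.145 × 10³ mL

73.2 × 6.096 = 446.2272 → 446 mL (3 s.f., last digit at the 10^0 place).
71.9 × 9.72 = 698.868 → 699 mL (3 s.f., last digit at the 10^0 place).
Sum: 1145.0952 mL; keep the coarser place, 10^0.
Result: 1.145 × 10³ mL.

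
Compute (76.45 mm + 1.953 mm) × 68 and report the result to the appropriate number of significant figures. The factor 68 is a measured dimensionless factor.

76.45 mm + 1.953 mm = 78.403 mm; the sum is limited to 2 decimal places (4 s.f.).
Carrying full precision, 78.403 × 68 = 5331.404 mm; 68 has 2 s.f., so the result keeps min(4, 2) = 2 s.f.
Rounded to 2 significant figures: 5.3 × 10^3 mm.

5.3 × 10^3 mm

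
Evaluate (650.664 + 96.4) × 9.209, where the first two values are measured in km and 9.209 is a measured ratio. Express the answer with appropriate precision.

650.664 km + 96.4 km = 747.064 km; the sum is limited to 1 decimal place (4 s.f.).
Carrying full precision, 747.064 × 9.209 = 6879.712376 km; 9.209 has 4 s.f., so the result keeps min(4, 4) = 4 s.f.
Rounded to 4 significant figures: 6880. km.

6880. km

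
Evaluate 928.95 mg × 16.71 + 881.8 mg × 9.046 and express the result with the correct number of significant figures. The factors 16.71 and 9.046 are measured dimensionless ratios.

928.95 × 16.71 = 15522.7545 → 1.552 × 10⁴ mg (4 s.f., last digit at the 10^1 place).
881.8 × 9.046 = 7976.7628 → 7977 mg (4 s.f., last digit at the 10^0 place).
Sum: 23499.5173 mg; keep the coarser place, 10^1.
Result: 2.350 × 10⁴ mg.

2.350 × 10⁴ mg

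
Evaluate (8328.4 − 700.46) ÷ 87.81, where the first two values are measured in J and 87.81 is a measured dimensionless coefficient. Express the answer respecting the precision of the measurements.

8328.4 J − 700.46 J = 7627.94 J; the difference is limited to 1 decimal place (5 s.f.).
Carrying full precision, 7627.94 ÷ 87.81 = 86.8686937706… J; 87.81 has 4 s.f., so the result keeps min(5, 4) = 4 s.f.
Rounded to 4 significant figures: 86.87 J.

86.87 J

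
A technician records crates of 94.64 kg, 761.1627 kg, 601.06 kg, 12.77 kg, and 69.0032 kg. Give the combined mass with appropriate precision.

94.64 kg + 761.1627 kg + 601.06 kg + 12.77 kg + 69.0032 kg = 1538.6359 kg.
Addition/subtraction keeps the fewest decimal places: 94.64 → 2 decimal places, 761.1627 → 4 decimal places, 601.06 → 2 decimal places, 12.77 → 2 decimal places, 69.0032 → 4 decimal places; limit is 2.
Rounded to 2 decimal places: 1538.64 kg.

1538.64 kg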